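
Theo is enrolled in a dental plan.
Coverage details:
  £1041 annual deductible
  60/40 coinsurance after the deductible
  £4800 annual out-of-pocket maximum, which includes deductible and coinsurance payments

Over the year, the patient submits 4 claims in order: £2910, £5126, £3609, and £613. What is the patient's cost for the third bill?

£961

Claim 1 — £2910: £1041 finishes the deductible; £1869 goes to coinsurance; patient's 40% is £747.60. Patient owes £1788.60 (running OOP £1788.60).
Claim 2 — £5126: deductible met; 40% of £5126 = £2050.40. Patient pays £2050.40; OOP now £3839.
Claim 3 — £3609: deductible met; 40% of £3609 = £1443.60. Adding that to £3839 gives £5282.60, past the £4800 cap; patient pays only £4800 − £3839 = £961.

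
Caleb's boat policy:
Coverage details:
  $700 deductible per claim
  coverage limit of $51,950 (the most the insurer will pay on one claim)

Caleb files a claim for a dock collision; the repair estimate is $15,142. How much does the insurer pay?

$14,442

Subtract the deductible: $15,142 − $700 = $14,442.
That's under the $51,950 cap, so the insurer reimburses the full $14,442.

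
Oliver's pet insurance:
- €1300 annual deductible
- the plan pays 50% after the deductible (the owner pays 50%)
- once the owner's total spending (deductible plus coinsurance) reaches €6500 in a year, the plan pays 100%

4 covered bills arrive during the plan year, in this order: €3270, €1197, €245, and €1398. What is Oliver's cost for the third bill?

Claim 1 (€3270): deductible takes €1300, €1970 remains; 50% of €1970 = €985. Owner pays €2285; OOP now €2285.
Claim 2 (€1197): 50% coinsurance on €1197 = €598.50. Cost to owner: €598.50. OOP to date €2883.50.
Claim 3 (€245): deductible already satisfied, so owner's share is 50% × €245 = €122.50. Owner pays €122.50; OOP now €3006.

€122.50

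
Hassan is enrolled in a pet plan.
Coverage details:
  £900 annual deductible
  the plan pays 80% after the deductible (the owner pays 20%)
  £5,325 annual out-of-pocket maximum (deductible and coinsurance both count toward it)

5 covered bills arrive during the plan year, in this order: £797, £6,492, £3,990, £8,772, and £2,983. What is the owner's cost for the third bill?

£798

Bill 1, £797: all of it applies to the deductible. Owner pays £797; OOP now £797.
Bill 2, £6,492: £103 finishes the deductible; £6,389 goes to coinsurance; 20% of £6,389 = £1,277.80. Cost to owner: £1,380.80. OOP to date £2,177.80.
Bill 3, £3,990: deductible already satisfied, so owner's share is 20% × £3,990 = £798. Owner pays £798; OOP now £2,975.80.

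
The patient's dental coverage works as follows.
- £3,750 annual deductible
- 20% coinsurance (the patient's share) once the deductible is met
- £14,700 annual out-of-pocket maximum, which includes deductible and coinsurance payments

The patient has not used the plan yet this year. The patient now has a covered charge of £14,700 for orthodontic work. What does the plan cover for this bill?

Deductible not yet touched, so the first £3,750 of the bill goes to the deductible.
After the £3,750 deductible portion, £14,700 − £3,750 = £10,950 is subject to coinsurance.
20% of £10,950 = £2,190 falls to the patient.
So the patient owes £3,750 + £2,190 = £5,940 before any cap.
Total out-of-pocket so far would be £0 + £5,940 = £5,940, below the £14,700 cap — no reduction.
The plan picks up £14,700 − £5,940 = £8,760.

£8,760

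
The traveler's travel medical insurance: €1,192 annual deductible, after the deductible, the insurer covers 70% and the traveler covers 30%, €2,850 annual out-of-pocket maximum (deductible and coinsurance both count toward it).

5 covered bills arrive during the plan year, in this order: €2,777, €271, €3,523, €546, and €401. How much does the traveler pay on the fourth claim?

#1 (€2,777): deductible takes €1,192, €1,585 remains; coinsurance €1,585 × 30% = €475.50. Traveler pays €1,667.50; OOP now €1,667.50.
#2 (€271): deductible already satisfied, so traveler's share is 30% × €271 = €81.30. Traveler pays €81.30; OOP now €1,748.80.
#3 (€3,523): 30% coinsurance on €3,523 = €1,056.90. Traveler pays €1,056.90; OOP now €2,805.70.
#4 (€546): 30% coinsurance on €546 = €163.80. OOP would hit €2,969.50 > €2,850, so the cap limits the traveler to €2,850 − €2,805.70 = €44.30.

€44.30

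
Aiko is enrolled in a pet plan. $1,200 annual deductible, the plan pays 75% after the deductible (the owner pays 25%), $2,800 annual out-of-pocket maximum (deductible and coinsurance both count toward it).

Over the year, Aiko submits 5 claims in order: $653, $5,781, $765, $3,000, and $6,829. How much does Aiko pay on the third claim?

Claim 1 ($653): all of it applies to the deductible. Cost to owner: $653. OOP to date $653.
Claim 2 ($5,781): $547 to deductible, leaving $5,234; owner's 25% is $1,308.50. Owner pays $1,855.50; OOP now $2,508.50.
Claim 3 ($765): deductible already satisfied, so owner's share is 25% × $765 = $191.25. Cost to owner: $191.25. OOP to date $2,699.75.

$191.25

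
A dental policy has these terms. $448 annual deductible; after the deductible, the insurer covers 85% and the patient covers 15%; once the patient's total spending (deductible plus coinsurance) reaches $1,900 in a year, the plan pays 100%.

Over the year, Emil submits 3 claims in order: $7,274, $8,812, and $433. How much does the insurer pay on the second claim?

$8,383.90

Claim 1 — $7,274: deductible takes $448, $6,826 remains; patient's 15% is $1,023.90. Cost to patient: $1,471.90. OOP to date $1,471.90. Plan pays $7,274 − $1,471.90 = $5,802.10.
Claim 2 — $8,812: deductible already satisfied, so patient's share is 15% × $8,812 = $1,321.80. OOP would hit $2,793.70 > $1,900, so the cap limits the patient to $1,900 − $1,471.90 = $428.10. Plan pays $8,812 − $428.10 = $8,383.90.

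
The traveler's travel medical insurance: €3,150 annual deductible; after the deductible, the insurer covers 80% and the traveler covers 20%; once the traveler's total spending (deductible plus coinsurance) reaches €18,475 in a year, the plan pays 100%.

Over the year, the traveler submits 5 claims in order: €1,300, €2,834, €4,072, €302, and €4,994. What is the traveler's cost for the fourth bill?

#1 (€1,300): fully absorbed by the deductible. Traveler pays €1,300; OOP now €1,300.
#2 (€2,834): €1,850 to deductible, leaving €984; traveler's 20% is €196.80. Traveler pays €2,046.80; OOP now €3,346.80.
#3 (€4,072): deductible already satisfied, so traveler's share is 20% × €4,072 = €814.40. Cost to traveler: €814.40. OOP to date €4,161.20.
#4 (€302): deductible already satisfied, so traveler's share is 20% × €302 = €60.40. Cost to traveler: €60.40. OOP to date €4,221.60.

€60.40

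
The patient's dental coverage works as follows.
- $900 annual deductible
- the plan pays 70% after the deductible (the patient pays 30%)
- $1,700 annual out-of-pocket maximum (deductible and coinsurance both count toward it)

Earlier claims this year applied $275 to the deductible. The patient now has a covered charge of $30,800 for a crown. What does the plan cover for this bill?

Remaining deductible: $900 − $275 = $625.
That leaves $30,800 − $625 = $30,175 for coinsurance.
30% of $30,175 = $9,052.50 falls to the patient.
So the patient owes $625 + $9,052.50 = $9,677.50 before any cap.
Year-to-date out-of-pocket would reach $275 + $9,677.50 = $9,952.50, above the $1,700 maximum, so the patient pays only $1,700 − $275 = $1,425.
The insurer covers the remainder: $30,800 − $1,425 = $29,375.

$29,375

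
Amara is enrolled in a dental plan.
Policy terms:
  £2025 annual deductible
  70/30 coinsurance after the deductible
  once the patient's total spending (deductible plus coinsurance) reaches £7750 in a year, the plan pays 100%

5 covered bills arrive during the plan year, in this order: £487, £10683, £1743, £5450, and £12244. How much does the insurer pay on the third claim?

£1220.10

#1 (£487): all of it applies to the deductible. Patient pays £487; OOP now £487. Plan pays £487 − £487 = £0.
#2 (£10683): £1538 to deductible, leaving £9145; patient's 30% is £2743.50. Patient owes £4281.50 (running OOP £4768.50). Plan pays £10683 − £4281.50 = £6401.50.
#3 (£1743): 30% coinsurance on £1743 = £522.90. Patient pays £522.90; OOP now £5291.40. Plan pays £1743 − £522.90 = £1220.10.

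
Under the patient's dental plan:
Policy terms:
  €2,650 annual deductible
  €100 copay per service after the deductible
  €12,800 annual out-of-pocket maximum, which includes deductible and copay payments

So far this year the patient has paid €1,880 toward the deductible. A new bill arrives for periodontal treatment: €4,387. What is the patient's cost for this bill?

€1,880 of the €2,650 deductible is already met, leaving €770.
The remaining €3,617 (= €4,387 − €770) moves to the copay.
Copay on this service: €100.
So the patient owes €770 + €100 = €870 before any cap.
Total out-of-pocket so far would be €1,880 + €870 = €2,750, below the €12,800 cap — no reduction.

€870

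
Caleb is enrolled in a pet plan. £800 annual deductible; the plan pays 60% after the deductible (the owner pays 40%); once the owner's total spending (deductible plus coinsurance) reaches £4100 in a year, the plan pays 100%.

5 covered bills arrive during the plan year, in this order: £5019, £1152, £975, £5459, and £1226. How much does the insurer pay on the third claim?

£585

Claim 1 — £5019: £800 finishes the deductible; £4219 goes to coinsurance; coinsurance £4219 × 40% = £1687.60. Owner pays £2487.60; OOP now £2487.60. Insurer: £5019 − £2487.60 = £2531.40.
Claim 2 — £1152: deductible already satisfied, so owner's share is 40% × £1152 = £460.80. Cost to owner: £460.80. OOP to date £2948.40. Plan pays £1152 − £460.80 = £691.20.
Claim 3 — £975: deductible already satisfied, so owner's share is 40% × £975 = £390. Owner owes £390 (running OOP £3338.40). Insurer: £975 − £390 = £585.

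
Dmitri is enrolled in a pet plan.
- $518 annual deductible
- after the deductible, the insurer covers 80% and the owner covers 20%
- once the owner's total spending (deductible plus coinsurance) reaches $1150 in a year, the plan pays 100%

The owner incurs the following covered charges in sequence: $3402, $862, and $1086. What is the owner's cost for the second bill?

$55.20

#1 ($3402): $518 to deductible, leaving $2884; 20% of $2884 = $576.80. Owner pays $1094.80; OOP now $1094.80.
#2 ($862): deductible already satisfied, so owner's share is 20% × $862 = $172.40. OOP would hit $1267.20 > $1150, so the cap limits the owner to $1150 − $1094.80 = $55.20.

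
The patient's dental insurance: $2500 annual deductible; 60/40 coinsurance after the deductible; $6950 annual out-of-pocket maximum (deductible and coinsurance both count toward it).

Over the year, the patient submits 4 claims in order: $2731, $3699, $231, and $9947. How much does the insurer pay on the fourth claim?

$7161.40

Claim 1 — $2731: deductible takes $2500, $231 remains; patient's 40% is $92.40. Patient owes $2592.40 (running OOP $2592.40). Plan pays $2731 − $2592.40 = $138.60.
Claim 2 — $3699: 40% coinsurance on $3699 = $1479.60. Patient owes $1479.60 (running OOP $4072). Plan pays $3699 − $1479.60 = $2219.40.
Claim 3 — $231: deductible already satisfied, so patient's share is 40% × $231 = $92.40. Patient owes $92.40 (running OOP $4164.40). Insurer: $231 − $92.40 = $138.60.
Claim 4 — $9947: deductible met; 40% of $9947 = $3978.80. Adding that to $4164.40 gives $8143.20, past the $6950 cap; patient pays only $6950 − $4164.40 = $2785.60. Insurer: $9947 − $2785.60 = $7161.40.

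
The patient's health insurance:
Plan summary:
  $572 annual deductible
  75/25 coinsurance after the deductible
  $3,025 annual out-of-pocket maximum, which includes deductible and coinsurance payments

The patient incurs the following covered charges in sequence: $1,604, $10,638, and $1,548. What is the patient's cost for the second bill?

$2,195

Claim 1 — $1,604: $572 finishes the deductible; $1,032 goes to coinsurance; coinsurance $1,032 × 25% = $258. Patient pays $830; OOP now $830.
Claim 2 — $10,638: deductible already satisfied, so patient's share is 25% × $10,638 = $2,659.50. Adding that to $830 gives $3,489.50, past the $3,025 cap; patient pays only $3,025 − $830 = $2,195.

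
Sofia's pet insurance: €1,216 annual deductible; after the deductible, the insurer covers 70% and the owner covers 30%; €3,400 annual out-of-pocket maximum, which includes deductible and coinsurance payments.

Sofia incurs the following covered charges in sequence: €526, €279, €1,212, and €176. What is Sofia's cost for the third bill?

€651.30

Bill 1, €526: entire amount goes to the deductible. Owner pays €526; OOP now €526.
Bill 2, €279: entire amount goes to the deductible. Owner owes €279 (running OOP €805).
Bill 3, €1,212: €411 finishes the deductible; €801 goes to coinsurance; owner's 30% is €240.30. Owner pays €651.30; OOP now €1,456.30.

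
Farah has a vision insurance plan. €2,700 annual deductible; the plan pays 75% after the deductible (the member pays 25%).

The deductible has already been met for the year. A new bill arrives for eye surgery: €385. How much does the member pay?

With the deductible met, the entire €385 is subject to coinsurance.
Member's 25% share of €385 is €96.25.

€96.25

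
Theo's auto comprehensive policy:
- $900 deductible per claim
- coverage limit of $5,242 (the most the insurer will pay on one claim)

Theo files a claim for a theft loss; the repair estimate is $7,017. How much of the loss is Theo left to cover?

Less the $900 deductible: $7,017 − $900 = $6,117.
$6,117 exceeds the $5,242 limit, so the insurer pays the limit: $5,242.
The policyholder bears the rest of the original loss: $7,017 − $5,242 = $1,775.

$1,775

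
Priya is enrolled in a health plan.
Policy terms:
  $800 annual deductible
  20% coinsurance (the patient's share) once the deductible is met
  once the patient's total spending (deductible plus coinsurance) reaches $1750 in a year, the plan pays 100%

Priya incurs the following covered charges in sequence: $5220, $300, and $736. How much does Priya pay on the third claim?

Claim 1 — $5220: $800 finishes the deductible; $4420 goes to coinsurance; 20% of $4420 = $884. Patient owes $1684 (running OOP $1684).
Claim 2 — $300: deductible met; 20% of $300 = $60. Patient owes $60 (running OOP $1744).
Claim 3 — $736: 20% coinsurance on $736 = $147.20. OOP would hit $1891.20 > $1750, so the cap limits the patient to $1750 − $1744 = $6.

$6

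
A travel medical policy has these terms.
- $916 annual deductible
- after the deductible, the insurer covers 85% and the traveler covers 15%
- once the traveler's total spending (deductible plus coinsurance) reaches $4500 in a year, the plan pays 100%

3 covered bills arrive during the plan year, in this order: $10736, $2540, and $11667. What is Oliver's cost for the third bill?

Claim 1 ($10736): $916 to deductible, leaving $9820; traveler's 15% is $1473. Traveler owes $2389 (running OOP $2389).
Claim 2 ($2540): deductible already satisfied, so traveler's share is 15% × $2540 = $381. Cost to traveler: $381. OOP to date $2770.
Claim 3 ($11667): deductible met; 15% of $11667 = $1750.05. OOP would hit $4520.05 > $4500, so the cap limits the traveler to $4500 − $2770 = $1730.

$1730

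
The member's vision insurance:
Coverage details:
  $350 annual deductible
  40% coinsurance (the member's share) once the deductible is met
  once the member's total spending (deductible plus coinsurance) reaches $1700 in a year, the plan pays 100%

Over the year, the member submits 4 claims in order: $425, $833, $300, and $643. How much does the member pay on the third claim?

$120

Claim 1 ($425): deductible takes $350, $75 remains; member's 40% is $30. Cost to member: $380. OOP to date $380.
Claim 2 ($833): deductible met; 40% of $833 = $333.20. Cost to member: $333.20. OOP to date $713.20.
Claim 3 ($300): deductible already satisfied, so member's share is 40% × $300 = $120. Member pays $120; OOP now $833.20.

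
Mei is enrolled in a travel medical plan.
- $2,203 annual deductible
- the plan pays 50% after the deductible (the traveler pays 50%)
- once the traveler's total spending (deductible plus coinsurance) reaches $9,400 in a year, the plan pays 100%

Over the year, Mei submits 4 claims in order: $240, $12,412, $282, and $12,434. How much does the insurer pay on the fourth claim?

#1 ($240): all of it applies to the deductible. Traveler pays $240; OOP now $240. Insurer: $240 − $240 = $0.
#2 ($12,412): deductible takes $1,963, $10,449 remains; 50% of $10,449 = $5,224.50. Cost to traveler: $7,187.50. OOP to date $7,427.50. Plan pays $12,412 − $7,187.50 = $5,224.50.
#3 ($282): deductible already satisfied, so traveler's share is 50% × $282 = $141. Traveler pays $141; OOP now $7,568.50. Insurer: $282 − $141 = $141.
#4 ($12,434): 50% coinsurance on $12,434 = $6,217. Adding that to $7,568.50 gives $13,785.50, past the $9,400 cap; traveler pays only $9,400 − $7,568.50 = $1,831.50. Insurer: $12,434 − $1,831.50 = $10,602.50.

$10,602.50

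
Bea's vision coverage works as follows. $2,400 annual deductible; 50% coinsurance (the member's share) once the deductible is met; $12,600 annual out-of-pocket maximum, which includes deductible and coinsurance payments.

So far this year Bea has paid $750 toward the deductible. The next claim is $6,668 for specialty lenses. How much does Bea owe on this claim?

$4,159

Remaining deductible: $2,400 − $750 = $1,650.
The remaining $5,018 (= $6,668 − $1,650) moves to coinsurance.
Coinsurance: $5,018 × 50% = $2,509.
That puts the member's cost at $1,650 + $2,509 = $4,159 before any cap.
Total out-of-pocket so far would be $750 + $4,159 = $4,909, below the $12,600 cap — no reduction.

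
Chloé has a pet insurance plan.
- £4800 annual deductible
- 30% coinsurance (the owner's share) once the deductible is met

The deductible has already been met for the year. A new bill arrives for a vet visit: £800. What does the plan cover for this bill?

With the deductible met, the entire £800 is subject to coinsurance.
Owner's 30% share of £800 is £240.
The insurer covers the remainder: £800 − £240 = £560.

£560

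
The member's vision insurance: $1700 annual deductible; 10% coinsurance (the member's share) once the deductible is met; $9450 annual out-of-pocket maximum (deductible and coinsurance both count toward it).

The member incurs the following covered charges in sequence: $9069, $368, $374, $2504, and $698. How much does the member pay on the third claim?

#1 ($9069): deductible takes $1700, $7369 remains; coinsurance $7369 × 10% = $736.90. Cost to member: $2436.90. OOP to date $2436.90.
#2 ($368): deductible met; 10% of $368 = $36.80. Member pays $36.80; OOP now $2473.70.
#3 ($374): deductible met; 10% of $374 = $37.40. Cost to member: $37.40. OOP to date $2511.10.

$37.40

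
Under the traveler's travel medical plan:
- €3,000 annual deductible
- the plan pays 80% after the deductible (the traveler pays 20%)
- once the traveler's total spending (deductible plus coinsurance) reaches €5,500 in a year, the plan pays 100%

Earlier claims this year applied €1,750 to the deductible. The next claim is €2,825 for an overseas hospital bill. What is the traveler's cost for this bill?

€1,565

Deductible still to meet: €3,000 − €1,750 = €1,250.
The remaining €1,575 (= €2,825 − €1,250) moves to coinsurance.
Coinsurance: €1,575 × 20% = €315.
That puts the traveler's cost at €1,250 + €315 = €1,565 before any cap.
Total out-of-pocket so far would be €1,750 + €1,565 = €3,315, below the €5,500 cap — no reduction.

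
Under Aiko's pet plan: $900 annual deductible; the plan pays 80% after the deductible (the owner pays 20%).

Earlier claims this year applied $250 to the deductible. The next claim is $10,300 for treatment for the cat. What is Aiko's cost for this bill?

$2,580

Deductible still to meet: $900 − $250 = $650.
That leaves $10,300 − $650 = $9,650 for coinsurance.
20% of $9,650 = $1,930 falls to the owner.
So the owner owes $650 + $1,930 = $2,580.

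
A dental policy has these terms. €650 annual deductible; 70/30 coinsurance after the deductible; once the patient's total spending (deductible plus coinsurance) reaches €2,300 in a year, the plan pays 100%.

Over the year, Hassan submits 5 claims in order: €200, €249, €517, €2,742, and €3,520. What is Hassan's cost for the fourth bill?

Claim 1 (€200): entire amount goes to the deductible. Cost to patient: €200. OOP to date €200.
Claim 2 (€249): fully absorbed by the deductible. Patient owes €249 (running OOP €449).
Claim 3 (€517): deductible takes €201, €316 remains; 30% of €316 = €94.80. Cost to patient: €295.80. OOP to date €744.80.
Claim 4 (€2,742): deductible already satisfied, so patient's share is 30% × €2,742 = €822.60. Cost to patient: €822.60. OOP to date €1,567.40.

€822.60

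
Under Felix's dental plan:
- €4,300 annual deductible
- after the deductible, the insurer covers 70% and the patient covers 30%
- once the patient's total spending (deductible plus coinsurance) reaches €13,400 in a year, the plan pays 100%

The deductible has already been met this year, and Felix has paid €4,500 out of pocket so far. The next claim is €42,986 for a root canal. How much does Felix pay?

€8,900

The deductible is already satisfied, so the full bill goes to coinsurance.
Patient's 30% share of €42,986 is €12,895.80.
Adding €12,895.80 to the €4,500 already spent would give €17,395.80, which exceeds the €13,400 cap; the patient pays just €13,400 − €4,500 = €8,900.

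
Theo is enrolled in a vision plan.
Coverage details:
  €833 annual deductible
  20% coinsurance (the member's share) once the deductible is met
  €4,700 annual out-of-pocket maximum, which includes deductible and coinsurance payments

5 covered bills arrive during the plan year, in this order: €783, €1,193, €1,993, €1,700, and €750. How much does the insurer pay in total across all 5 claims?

€4,468.80

#1 (€783): fully absorbed by the deductible. Member owes €783 (running OOP €783). Plan pays €783 − €783 = €0.
#2 (€1,193): €50 finishes the deductible; €1,143 goes to coinsurance; member's 20% is €228.60. Member owes €278.60 (running OOP €1,061.60). Plan pays €1,193 − €278.60 = €914.40.
#3 (€1,993): deductible already satisfied, so member's share is 20% × €1,993 = €398.60. Member owes €398.60 (running OOP €1,460.20). Plan pays €1,993 − €398.60 = €1,594.40.
#4 (€1,700): deductible met; 20% of €1,700 = €340. Cost to member: €340. OOP to date €1,800.20. Insurer: €1,700 − €340 = €1,360.
#5 (€750): 20% coinsurance on €750 = €150. Member owes €150 (running OOP €1,950.20). Plan pays €750 − €150 = €600.
Insurer total = bills − member's total = €6,419 − €1,950.20 = €4,468.80.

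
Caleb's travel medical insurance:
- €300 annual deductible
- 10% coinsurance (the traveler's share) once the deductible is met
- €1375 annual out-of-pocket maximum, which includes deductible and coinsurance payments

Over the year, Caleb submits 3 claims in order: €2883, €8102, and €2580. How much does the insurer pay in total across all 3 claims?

€12190

Claim 1 — €2883: €300 to deductible, leaving €2583; traveler's 10% is €258.30. Traveler owes €558.30 (running OOP €558.30). Insurer: €2883 − €558.30 = €2324.70.
Claim 2 — €8102: deductible already satisfied, so traveler's share is 10% × €8102 = €810.20. Traveler owes €810.20 (running OOP €1368.50). Insurer: €8102 − €810.20 = €7291.80.
Claim 3 — €2580: deductible already satisfied, so traveler's share is 10% × €2580 = €258. That would push OOP to €1626.50, over the €1375 cap, so traveler pays €1375 − €1368.50 = €6.50. Insurer: €2580 − €6.50 = €2573.50.
Insurer total: €2324.70 + €7291.80 + €2573.50 = €12190.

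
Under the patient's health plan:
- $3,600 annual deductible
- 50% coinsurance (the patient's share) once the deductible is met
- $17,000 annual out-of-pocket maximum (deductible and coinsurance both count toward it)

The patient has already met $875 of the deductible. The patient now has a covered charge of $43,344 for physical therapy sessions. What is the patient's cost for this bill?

$875 of the $3,600 deductible is already met, leaving $2,725.
The remaining $40,619 (= $43,344 − $2,725) moves to coinsurance.
50% of $40,619 = $20,309.50 falls to the patient.
That puts the patient's cost at $2,725 + $20,309.50 = $23,034.50 before any cap.
Adding $23,034.50 to the $875 already spent would give $23,909.50, which exceeds the $17,000 cap; the patient pays just $17,000 − $875 = $16,125.

$16,125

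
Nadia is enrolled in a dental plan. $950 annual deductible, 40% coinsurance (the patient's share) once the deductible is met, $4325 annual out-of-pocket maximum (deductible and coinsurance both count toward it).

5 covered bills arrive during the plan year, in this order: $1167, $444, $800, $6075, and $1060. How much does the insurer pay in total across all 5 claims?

$5221

Claim 1 ($1167): $950 finishes the deductible; $217 goes to coinsurance; coinsurance $217 × 40% = $86.80. Patient pays $1036.80; OOP now $1036.80. Insurer: $1167 − $1036.80 = $130.20.
Claim 2 ($444): deductible already satisfied, so patient's share is 40% × $444 = $177.60. Cost to patient: $177.60. OOP to date $1214.40. Insurer: $444 − $177.60 = $266.40.
Claim 3 ($800): deductible already satisfied, so patient's share is 40% × $800 = $320. Patient pays $320; OOP now $1534.40. Plan pays $800 − $320 = $480.
Claim 4 ($6075): deductible already satisfied, so patient's share is 40% × $6075 = $2430. Cost to patient: $2430. OOP to date $3964.40. Plan pays $6075 − $2430 = $3645.
Claim 5 ($1060): deductible already satisfied, so patient's share is 40% × $1060 = $424. Adding that to $3964.40 gives $4388.40, past the $4325 cap; patient pays only $4325 − $3964.40 = $360.60. Plan pays $1060 − $360.60 = $699.40.
Insurer total = bills − patient's total = $9546 − $4325 = $5221.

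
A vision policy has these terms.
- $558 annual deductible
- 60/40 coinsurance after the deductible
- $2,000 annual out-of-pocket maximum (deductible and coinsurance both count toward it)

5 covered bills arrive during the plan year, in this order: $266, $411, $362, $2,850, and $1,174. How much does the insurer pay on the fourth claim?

$1,710

Bill 1, $266: entire amount goes to the deductible. Member owes $266 (running OOP $266). Insurer: $266 − $266 = $0.
Bill 2, $411: $292 to deductible, leaving $119; member's 40% is $47.60. Member owes $339.60 (running OOP $605.60). Insurer: $411 − $339.60 = $71.40.
Bill 3, $362: 40% coinsurance on $362 = $144.80. Member pays $144.80; OOP now $750.40. Plan pays $362 − $144.80 = $217.20.
Bill 4, $2,850: 40% coinsurance on $2,850 = $1,140. Member owes $1,140 (running OOP $1,890.40). Plan pays $2,850 − $1,140 = $1,710.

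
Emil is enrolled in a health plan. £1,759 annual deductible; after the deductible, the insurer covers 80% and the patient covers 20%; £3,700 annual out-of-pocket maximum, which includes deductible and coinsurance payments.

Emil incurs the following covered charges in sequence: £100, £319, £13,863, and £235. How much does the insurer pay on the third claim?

£10,582

Bill 1, £100: all of it applies to the deductible. Cost to patient: £100. OOP to date £100. Insurer: £100 − £100 = £0.
Bill 2, £319: all of it applies to the deductible. Patient pays £319; OOP now £419. Plan pays £319 − £319 = £0.
Bill 3, £13,863: deductible takes £1,340, £12,523 remains; coinsurance £12,523 × 20% = £2,504.60. Deductible plus coinsurance: £1,340 + £2,504.60 = £3,844.60. Adding that to £419 gives £4,263.60, past the £3,700 cap; patient pays only £3,700 − £419 = £3,281. Plan pays £13,863 − £3,281 = £10,582.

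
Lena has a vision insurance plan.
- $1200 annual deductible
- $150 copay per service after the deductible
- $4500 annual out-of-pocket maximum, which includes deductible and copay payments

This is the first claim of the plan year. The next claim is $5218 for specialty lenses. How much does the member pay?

Nothing has been paid toward the $1200 deductible, so the first $1200 of this charge is applied there.
After the $1200 deductible portion, $5218 − $1200 = $4018 is subject to the copay.
Copay on this service: $150.
That puts the member's cost at $1200 + $150 = $1350 before any cap.
Total out-of-pocket so far would be $0 + $1350 = $1350, below the $4500 cap — no reduction.

$1350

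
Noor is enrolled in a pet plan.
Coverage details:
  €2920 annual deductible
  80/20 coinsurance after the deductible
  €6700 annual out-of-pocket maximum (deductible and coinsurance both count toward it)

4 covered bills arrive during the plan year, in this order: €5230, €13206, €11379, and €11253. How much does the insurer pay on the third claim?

Claim 1 — €5230: €2920 finishes the deductible; €2310 goes to coinsurance; owner's 20% is €462. Cost to owner: €3382. OOP to date €3382. Insurer: €5230 − €3382 = €1848.
Claim 2 — €13206: deductible already satisfied, so owner's share is 20% × €13206 = €2641.20. Owner pays €2641.20; OOP now €6023.20. Insurer: €13206 − €2641.20 = €10564.80.
Claim 3 — €11379: 20% coinsurance on €11379 = €2275.80. OOP would hit €8299 > €6700, so the cap limits the owner to €6700 − €6023.20 = €676.80. Insurer: €11379 − €676.80 = €10702.20.

€10702.20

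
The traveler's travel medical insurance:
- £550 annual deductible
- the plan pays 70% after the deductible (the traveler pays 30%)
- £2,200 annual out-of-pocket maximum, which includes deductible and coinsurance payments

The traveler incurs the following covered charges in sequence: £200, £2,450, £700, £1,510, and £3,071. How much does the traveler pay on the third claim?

Claim 1 (£200): entire amount goes to the deductible. Traveler pays £200; OOP now £200.
Claim 2 (£2,450): deductible takes £350, £2,100 remains; coinsurance £2,100 × 30% = £630. Traveler pays £980; OOP now £1,180.
Claim 3 (£700): 30% coinsurance on £700 = £210. Cost to traveler: £210. OOP to date £1,390.

£210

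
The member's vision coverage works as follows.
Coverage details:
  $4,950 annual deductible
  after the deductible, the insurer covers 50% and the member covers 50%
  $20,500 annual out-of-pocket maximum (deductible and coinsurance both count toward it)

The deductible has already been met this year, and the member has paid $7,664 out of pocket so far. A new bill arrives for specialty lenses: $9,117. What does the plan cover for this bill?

$4,558.50

The deductible is already satisfied, so the full bill goes to coinsurance.
Member's 50% share of $9,117 is $4,558.50.
Total out-of-pocket so far would be $7,664 + $4,558.50 = $12,222.50, below the $20,500 cap — no reduction.
The insurer covers the remainder: $9,117 − $4,558.50 = $4,558.50.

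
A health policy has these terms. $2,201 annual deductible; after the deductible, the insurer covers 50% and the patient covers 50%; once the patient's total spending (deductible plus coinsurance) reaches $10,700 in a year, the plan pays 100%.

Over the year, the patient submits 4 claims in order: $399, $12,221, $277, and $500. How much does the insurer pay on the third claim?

$138.50

Claim 1 ($399): entire amount goes to the deductible. Patient pays $399; OOP now $399. Insurer: $399 − $399 = $0.
Claim 2 ($12,221): $1,802 finishes the deductible; $10,419 goes to coinsurance; 50% of $10,419 = $5,209.50. Patient owes $7,011.50 (running OOP $7,410.50). Plan pays $12,221 − $7,011.50 = $5,209.50.
Claim 3 ($277): deductible already satisfied, so patient's share is 50% × $277 = $138.50. Patient owes $138.50 (running OOP $7,549). Insurer: $277 − $138.50 = $138.50.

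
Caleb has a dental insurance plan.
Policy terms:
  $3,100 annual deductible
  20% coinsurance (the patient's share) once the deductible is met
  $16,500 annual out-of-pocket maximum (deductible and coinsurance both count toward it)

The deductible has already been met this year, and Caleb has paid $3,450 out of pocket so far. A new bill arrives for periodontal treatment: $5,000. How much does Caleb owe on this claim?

The deductible is already satisfied, so the full bill goes to coinsurance.
Coinsurance: $5,000 × 20% = $1,000.
Total out-of-pocket so far would be $3,450 + $1,000 = $4,450, below the $16,500 cap — no reduction.

$1,000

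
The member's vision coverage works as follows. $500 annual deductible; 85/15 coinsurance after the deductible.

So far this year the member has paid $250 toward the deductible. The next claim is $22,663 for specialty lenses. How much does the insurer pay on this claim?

Remaining deductible: $500 − $250 = $250.
That leaves $22,663 − $250 = $22,413 for coinsurance.
Coinsurance: $22,413 × 15% = $3,361.95.
Member responsibility: $250 + $3,361.95 = $3,611.95.
Insurer pays the balance: $22,663 − $3,611.95 = $19,051.05.

$19,051.05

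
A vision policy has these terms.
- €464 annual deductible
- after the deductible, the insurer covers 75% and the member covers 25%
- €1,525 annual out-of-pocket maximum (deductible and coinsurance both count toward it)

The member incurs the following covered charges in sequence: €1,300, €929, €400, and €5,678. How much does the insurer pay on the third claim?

€300

Claim 1 — €1,300: €464 finishes the deductible; €836 goes to coinsurance; 25% of €836 = €209. Member owes €673 (running OOP €673). Insurer: €1,300 − €673 = €627.
Claim 2 — €929: 25% coinsurance on €929 = €232.25. Cost to member: €232.25. OOP to date €905.25. Insurer: €929 − €232.25 = €696.75.
Claim 3 — €400: deductible already satisfied, so member's share is 25% × €400 = €100. Cost to member: €100. OOP to date €1,005.25. Plan pays €400 − €100 = €300.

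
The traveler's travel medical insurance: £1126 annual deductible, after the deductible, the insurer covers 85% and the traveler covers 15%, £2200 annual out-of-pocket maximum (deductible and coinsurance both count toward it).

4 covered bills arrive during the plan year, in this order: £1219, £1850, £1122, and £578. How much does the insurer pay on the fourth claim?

Claim 1 (£1219): deductible takes £1126, £93 remains; coinsurance £93 × 15% = £13.95. Traveler owes £1139.95 (running OOP £1139.95). Plan pays £1219 − £1139.95 = £79.05.
Claim 2 (£1850): deductible already satisfied, so traveler's share is 15% × £1850 = £277.50. Cost to traveler: £277.50. OOP to date £1417.45. Plan pays £1850 − £277.50 = £1572.50.
Claim 3 (£1122): 15% coinsurance on £1122 = £168.30. Traveler pays £168.30; OOP now £1585.75. Plan pays £1122 − £168.30 = £953.70.
Claim 4 (£578): deductible met; 15% of £578 = £86.70. Cost to traveler: £86.70. OOP to date £1672.45. Insurer: £578 − £86.70 = £491.30.

£491.30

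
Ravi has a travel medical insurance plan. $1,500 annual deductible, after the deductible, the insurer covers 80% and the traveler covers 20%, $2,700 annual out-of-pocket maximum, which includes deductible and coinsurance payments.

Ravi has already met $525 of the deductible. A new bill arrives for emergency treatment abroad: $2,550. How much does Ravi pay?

$1,290

Remaining deductible: $1,500 − $525 = $975.
The remaining $1,575 (= $2,550 − $975) moves to coinsurance.
Coinsurance: $1,575 × 20% = $315.
That puts the traveler's cost at $975 + $315 = $1,290 before any cap.
Total out-of-pocket so far would be $525 + $1,290 = $1,815, below the $2,700 cap — no reduction.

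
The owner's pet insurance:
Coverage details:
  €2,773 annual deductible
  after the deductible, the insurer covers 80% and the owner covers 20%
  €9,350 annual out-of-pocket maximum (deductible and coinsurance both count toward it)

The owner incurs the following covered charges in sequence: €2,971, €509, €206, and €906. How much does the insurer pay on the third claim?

Claim 1 — €2,971: €2,773 to deductible, leaving €198; coinsurance €198 × 20% = €39.60. Cost to owner: €2,812.60. OOP to date €2,812.60. Insurer: €2,971 − €2,812.60 = €158.40.
Claim 2 — €509: deductible already satisfied, so owner's share is 20% × €509 = €101.80. Owner owes €101.80 (running OOP €2,914.40). Insurer: €509 − €101.80 = €407.20.
Claim 3 — €206: 20% coinsurance on €206 = €41.20. Owner owes €41.20 (running OOP €2,955.60). Plan pays €206 − €41.20 = €164.80.

€164.80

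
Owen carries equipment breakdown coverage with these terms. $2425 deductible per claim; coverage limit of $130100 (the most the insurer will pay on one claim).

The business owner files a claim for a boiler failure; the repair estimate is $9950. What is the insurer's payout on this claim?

$7525

Less the $2425 deductible: $9950 − $2425 = $7525.
$7525 ≤ $130100, so the limit doesn't bind; insurer pays $7525.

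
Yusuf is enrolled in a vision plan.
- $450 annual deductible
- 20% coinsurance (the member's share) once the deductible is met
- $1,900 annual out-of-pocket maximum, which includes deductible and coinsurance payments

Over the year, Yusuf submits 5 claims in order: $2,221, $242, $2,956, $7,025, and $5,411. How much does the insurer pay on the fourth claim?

$6,568.80

Bill 1, $2,221: $450 to deductible, leaving $1,771; 20% of $1,771 = $354.20. Cost to member: $804.20. OOP to date $804.20. Plan pays $2,221 − $804.20 = $1,416.80.
Bill 2, $242: 20% coinsurance on $242 = $48.40. Member owes $48.40 (running OOP $852.60). Insurer: $242 − $48.40 = $193.60.
Bill 3, $2,956: 20% coinsurance on $2,956 = $591.20. Cost to member: $591.20. OOP to date $1,443.80. Insurer: $2,956 − $591.20 = $2,364.80.
Bill 4, $7,025: 20% coinsurance on $7,025 = $1,405. Adding that to $1,443.80 gives $2,848.80, past the $1,900 cap; member pays only $1,900 − $1,443.80 = $456.20. Insurer: $7,025 − $456.20 = $6,568.80.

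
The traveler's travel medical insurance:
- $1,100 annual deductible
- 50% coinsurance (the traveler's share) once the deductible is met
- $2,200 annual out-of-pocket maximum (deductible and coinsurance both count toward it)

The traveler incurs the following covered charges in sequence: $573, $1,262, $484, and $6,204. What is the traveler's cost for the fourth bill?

Bill 1, $573: entire amount goes to the deductible. Traveler pays $573; OOP now $573.
Bill 2, $1,262: $527 to deductible, leaving $735; 50% of $735 = $367.50. Cost to traveler: $894.50. OOP to date $1,467.50.
Bill 3, $484: 50% coinsurance on $484 = $242. Traveler pays $242; OOP now $1,709.50.
Bill 4, $6,204: 50% coinsurance on $6,204 = $3,102. Adding that to $1,709.50 gives $4,811.50, past the $2,200 cap; traveler pays only $2,200 − $1,709.50 = $490.50.

$490.50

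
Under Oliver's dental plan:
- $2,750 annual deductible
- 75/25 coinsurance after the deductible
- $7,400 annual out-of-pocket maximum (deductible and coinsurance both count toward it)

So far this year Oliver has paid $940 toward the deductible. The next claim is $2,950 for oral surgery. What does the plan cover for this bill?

$855

Deductible still to meet: $2,750 − $940 = $1,810.
The remaining $1,140 (= $2,950 − $1,810) moves to coinsurance.
Patient's 25% share of $1,140 is $285.
Patient responsibility before any cap: $1,810 + $285 = $2,095.
Year-to-date out-of-pocket becomes $940 + $2,095 = $3,035, still under the $7,400 maximum, so no cap applies.
The insurer covers the remainder: $2,950 − $2,095 = $855.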